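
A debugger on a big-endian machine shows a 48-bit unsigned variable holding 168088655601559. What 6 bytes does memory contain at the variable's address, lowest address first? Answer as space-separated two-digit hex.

168088655601559 in hexadecimal, padded to 48 bits, is 0x98E0309B9F97.
Split into bytes (most-significant first): 98 E0 30 9B 9F 97.
In big-endian order the high byte comes first in memory.
So the memory order matches the most-significant-first order: 98 E0 30 9B 9F 97.

98 E0 30 9B 9F 97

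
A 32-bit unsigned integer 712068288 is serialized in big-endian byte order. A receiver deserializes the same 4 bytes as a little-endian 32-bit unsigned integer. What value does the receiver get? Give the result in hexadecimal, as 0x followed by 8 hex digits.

712068288 in 32-bit hexadecimal is 0x2A714CC0.
Stored big-endian, the bytes at ascending addresses are 2A 71 4C C0.
Read back as little-endian, the first byte is least significant, giving 0xC04C712A.

0xC04C712A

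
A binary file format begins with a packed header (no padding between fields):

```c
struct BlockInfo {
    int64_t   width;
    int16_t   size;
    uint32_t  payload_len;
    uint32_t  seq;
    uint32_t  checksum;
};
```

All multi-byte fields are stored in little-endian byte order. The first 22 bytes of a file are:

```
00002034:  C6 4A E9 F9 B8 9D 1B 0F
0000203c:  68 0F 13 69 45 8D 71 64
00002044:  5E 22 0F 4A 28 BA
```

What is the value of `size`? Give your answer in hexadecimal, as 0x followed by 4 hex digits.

0x0F68

`size` follows `width` (8 bytes), so it starts at byte offset 8 and occupies 2 bytes.
Bytes at offsets 8..9: 68 0F.
Little-endian stores the least-significant byte at the lowest address.
Reassemble most-significant byte first: 0F 68 → 0x0F68.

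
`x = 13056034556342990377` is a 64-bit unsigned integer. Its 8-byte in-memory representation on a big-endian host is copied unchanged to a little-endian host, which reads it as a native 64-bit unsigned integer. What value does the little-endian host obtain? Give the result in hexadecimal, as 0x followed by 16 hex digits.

0x29760C52415A30B5

13056034556342990377 in 64-bit hexadecimal is 0xB5305A41520C7629.
Stored big-endian, the bytes at ascending addresses are B5 30 5A 41 52 0C 76 29.
Read back as little-endian, the first byte is least significant, giving 0x29760C52415A30B5.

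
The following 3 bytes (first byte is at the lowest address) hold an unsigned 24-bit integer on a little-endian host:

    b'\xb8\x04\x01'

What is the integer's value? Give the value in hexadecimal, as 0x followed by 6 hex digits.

0x0104B8

Little-endian stores the least-significant byte at the lowest address.
Reassemble most-significant byte first: 01 04 B8 → 0x0104B8.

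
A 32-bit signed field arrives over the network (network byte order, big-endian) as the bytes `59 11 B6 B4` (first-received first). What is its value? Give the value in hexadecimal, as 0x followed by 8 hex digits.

In big-endian order the high byte comes first in memory.
The bytes are already most-significant first: 0x5911B6B4.

0x5911B6B4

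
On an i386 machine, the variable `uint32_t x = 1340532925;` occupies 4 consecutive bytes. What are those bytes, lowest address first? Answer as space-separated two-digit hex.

1340532925 in hexadecimal, padded to 32 bits, is 0x4FE6E8BD.
Split into bytes (most-significant first): 4F E6 E8 BD.
Little-endian: lowest address holds the least-significant byte.
So at ascending addresses the bytes are BD E8 E6 4F.

BD E8 E6 4F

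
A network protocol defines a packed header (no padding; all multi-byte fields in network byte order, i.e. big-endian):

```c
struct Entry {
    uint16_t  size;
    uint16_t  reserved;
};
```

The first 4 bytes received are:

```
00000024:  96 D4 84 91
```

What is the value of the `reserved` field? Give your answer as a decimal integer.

`reserved` follows `size` (2 bytes), so it starts at byte offset 2 and occupies 2 bytes.
Bytes at offsets 2..3: 84 91.
Big-endian: lowest address holds the most-significant byte.
The bytes are already most-significant first: 0x8491.
0x8491 = 33937.

33937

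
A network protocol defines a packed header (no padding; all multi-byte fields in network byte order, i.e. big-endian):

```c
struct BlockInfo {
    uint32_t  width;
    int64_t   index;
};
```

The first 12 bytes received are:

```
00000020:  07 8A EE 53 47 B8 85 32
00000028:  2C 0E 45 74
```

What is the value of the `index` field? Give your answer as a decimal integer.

`index` follows `width` (4 bytes), so it starts at byte offset 4 and occupies 8 bytes.
Bytes at offsets 4..11: 47 B8 85 32 2C 0E 45 74.
Big-endian stores the most-significant byte at the lowest address.
The bytes are already most-significant first: 0x47B885322C0E4574.
0x47B885322C0E4574 = 5168027022941635956.

5168027022941635956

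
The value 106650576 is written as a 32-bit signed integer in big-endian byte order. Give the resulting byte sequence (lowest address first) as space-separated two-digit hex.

06 5B 5B D0

106650576 in hexadecimal, padded to 32 bits, is 0x065B5BD0.
Split into bytes (most-significant first): 06 5B 5B D0.
Big-endian: lowest address holds the most-significant byte.
So the memory order matches the most-significant-first order: 06 5B 5B D0.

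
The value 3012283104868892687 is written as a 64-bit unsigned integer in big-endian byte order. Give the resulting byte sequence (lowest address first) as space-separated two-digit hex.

3012283104868892687 in hexadecimal, padded to 64 bits, is 0x29CDC7862C9F000F.
Split into bytes (most-significant first): 29 CD C7 86 2C 9F 00 0F.
Big-endian stores the most-significant byte at the lowest address.
So the memory order matches the most-significant-first order: 29 CD C7 86 2C 9F 00 0F.

29 CD C7 86 2C 9F 00 0F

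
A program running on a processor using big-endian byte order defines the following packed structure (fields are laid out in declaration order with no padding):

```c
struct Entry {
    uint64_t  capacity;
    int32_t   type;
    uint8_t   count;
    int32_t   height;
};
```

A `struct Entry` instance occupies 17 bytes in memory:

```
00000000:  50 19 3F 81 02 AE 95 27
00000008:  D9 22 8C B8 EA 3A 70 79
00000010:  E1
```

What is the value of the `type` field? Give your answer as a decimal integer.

-652047176

`type` follows `capacity` (8 bytes), so it starts at byte offset 8 and occupies 4 bytes.
Bytes at offsets 8..11: D9 22 8C B8.
Big-endian stores the most-significant byte at the lowest address.
The bytes are already most-significant first: 0xD9228CB8.
Top bit is set, so as a signed 32-bit value this is 0xD9228CB8 − 2^32 = -652047176.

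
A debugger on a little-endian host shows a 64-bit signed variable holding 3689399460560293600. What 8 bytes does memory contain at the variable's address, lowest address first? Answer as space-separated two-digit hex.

3689399460560293600 in hexadecimal, padded to 64 bits, is 0x333361431936CEE0.
Split into bytes (most-significant first): 33 33 61 43 19 36 CE E0.
Little-endian: lowest address holds the least-significant byte.
So at ascending addresses the bytes are E0 CE 36 19 43 61 33 33.

E0 CE 36 19 43 61 33 33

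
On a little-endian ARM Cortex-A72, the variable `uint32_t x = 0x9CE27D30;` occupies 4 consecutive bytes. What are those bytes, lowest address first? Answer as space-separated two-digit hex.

Split into bytes (most-significant first): 9C E2 7D 30.
In little-endian order the low byte comes first in memory.
So at ascending addresses the bytes are 30 7D E2 9C.

30 7D E2 9C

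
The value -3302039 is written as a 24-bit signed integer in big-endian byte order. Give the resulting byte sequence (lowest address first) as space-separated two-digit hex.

CD 9D 69

Two's complement of -3302039 in 24 bits: 3302039 = 0x326297; invert → 0xCD9D68; add 1 → 0xCD9D69.
Split into bytes (most-significant first): CD 9D 69.
Big-endian stores the most-significant byte at the lowest address.
So the memory order matches the most-significant-first order: CD 9D 69.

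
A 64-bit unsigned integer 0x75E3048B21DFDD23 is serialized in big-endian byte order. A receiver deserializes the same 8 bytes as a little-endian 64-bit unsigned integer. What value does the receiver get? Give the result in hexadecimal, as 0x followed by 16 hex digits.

0x23DDDF218B04E375

Stored big-endian, the bytes at ascending addresses are 75 E3 04 8B 21 DF DD 23.
Read back as little-endian, the first byte is least significant, giving 0x23DDDF218B04E375.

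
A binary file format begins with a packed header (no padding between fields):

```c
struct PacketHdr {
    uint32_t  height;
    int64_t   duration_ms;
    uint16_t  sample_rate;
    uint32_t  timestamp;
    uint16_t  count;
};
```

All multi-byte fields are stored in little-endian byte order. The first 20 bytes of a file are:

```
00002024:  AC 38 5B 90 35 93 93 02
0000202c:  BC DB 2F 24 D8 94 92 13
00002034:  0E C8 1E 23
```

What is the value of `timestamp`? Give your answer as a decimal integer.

`timestamp` follows `height` (4 B), `duration_ms` (8 B), `sample_rate` (2 B), so it starts at offset 4 + 8 + 2 = 14 and occupies 4 bytes.
Bytes at offsets 14..17: 92 13 0E C8.
In little-endian order the low byte comes first in memory.
Reassemble most-significant byte first: C8 0E 13 92 → 0xC80E1392.
0xC80E1392 = 3356365714.

3356365714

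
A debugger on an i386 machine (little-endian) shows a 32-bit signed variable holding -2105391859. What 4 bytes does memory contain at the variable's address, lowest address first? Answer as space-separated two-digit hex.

0D 45 82 82

Two's complement of -2105391859 in 32 bits: 2105391859 = 0x7D7DBAF3; invert → 0x8282450C; add 1 → 0x8282450D.
Split into bytes (most-significant first): 82 82 45 0D.
Little-endian stores the least-significant byte at the lowest address.
So at ascending addresses the bytes are 0D 45 82 82.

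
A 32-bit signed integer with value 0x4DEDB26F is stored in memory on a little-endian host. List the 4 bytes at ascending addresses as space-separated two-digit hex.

Split into bytes (most-significant first): 4D ED B2 6F.
In little-endian order the low byte comes first in memory.
So at ascending addresses the bytes are 6F B2 ED 4D.

6F B2 ED 4D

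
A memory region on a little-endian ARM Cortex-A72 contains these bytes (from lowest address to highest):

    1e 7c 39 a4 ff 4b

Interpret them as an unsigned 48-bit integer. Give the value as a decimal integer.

83561343974430

In little-endian order the low byte comes first in memory.
Reassemble most-significant byte first: 4B FF A4 39 7C 1E → 0x4BFFA4397C1E.
0x4BFFA4397C1E = 83561343974430.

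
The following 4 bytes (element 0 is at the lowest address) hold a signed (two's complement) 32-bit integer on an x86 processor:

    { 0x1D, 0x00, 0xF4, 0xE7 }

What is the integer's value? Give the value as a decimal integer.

-403439587

Little-endian: lowest address holds the least-significant byte.
Reassemble most-significant byte first: E7 F4 00 1D → 0xE7F4001D.
Top bit is set, so as a signed 32-bit value this is 0xE7F4001D − 2^32 = -403439587.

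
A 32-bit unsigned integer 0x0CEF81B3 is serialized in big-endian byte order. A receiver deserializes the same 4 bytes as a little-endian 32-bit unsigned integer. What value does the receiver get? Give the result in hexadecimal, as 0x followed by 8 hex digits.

Stored big-endian, the bytes at ascending addresses are 0C EF 81 B3.
Read back as little-endian, the first byte is least significant, giving 0xB381EF0C.

0xB381EF0C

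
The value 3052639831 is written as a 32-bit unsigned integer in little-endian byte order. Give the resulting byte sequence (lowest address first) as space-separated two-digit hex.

3052639831 in hexadecimal, padded to 32 bits, is 0xB5F39657.
Split into bytes (most-significant first): B5 F3 96 57.
Little-endian: lowest address holds the least-significant byte.
So at ascending addresses the bytes are 57 96 F3 B5.

57 96 F3 B5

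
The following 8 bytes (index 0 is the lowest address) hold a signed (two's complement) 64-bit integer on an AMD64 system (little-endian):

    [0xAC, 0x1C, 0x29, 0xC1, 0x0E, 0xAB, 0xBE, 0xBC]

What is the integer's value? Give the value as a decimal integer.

-4846248069145486164

Little-endian: lowest address holds the least-significant byte.
Reassemble most-significant byte first: BC BE AB 0E C1 29 1C AC → 0xBCBEAB0EC1291CAC.
Top bit is set, so as a signed 64-bit value this is 0xBCBEAB0EC1291CAC − 2^64 = -4846248069145486164.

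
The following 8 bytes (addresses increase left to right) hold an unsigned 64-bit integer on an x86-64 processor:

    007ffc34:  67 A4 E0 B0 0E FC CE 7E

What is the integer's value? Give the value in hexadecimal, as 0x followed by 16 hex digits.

Little-endian: lowest address holds the least-significant byte.
Reassemble most-significant byte first: 7E CE FC 0E B0 E0 A4 67 → 0x7ECEFC0EB0E0A467.

0x7ECEFC0EB0E0A467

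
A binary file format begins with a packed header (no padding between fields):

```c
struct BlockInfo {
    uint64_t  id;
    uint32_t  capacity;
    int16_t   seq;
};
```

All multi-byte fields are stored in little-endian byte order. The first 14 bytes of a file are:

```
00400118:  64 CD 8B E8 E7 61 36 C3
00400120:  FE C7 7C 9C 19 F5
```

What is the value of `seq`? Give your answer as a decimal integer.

`seq` follows `id` (8 B), `capacity` (4 B), so it starts at offset 8 + 4 = 12 and occupies 2 bytes.
Bytes at offsets 12..13: 19 F5.
In little-endian order the low byte comes first in memory.
Reassemble most-significant byte first: F5 19 → 0xF519.
Top bit is set, so as a signed 16-bit value this is 0xF519 − 2^16 = -2791.

-2791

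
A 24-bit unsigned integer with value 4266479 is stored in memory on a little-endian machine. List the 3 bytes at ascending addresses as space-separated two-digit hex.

4266479 in hexadecimal, padded to 24 bits, is 0x4119EF.
Split into bytes (most-significant first): 41 19 EF.
In little-endian order the low byte comes first in memory.
So at ascending addresses the bytes are EF 19 41.

EF 19 41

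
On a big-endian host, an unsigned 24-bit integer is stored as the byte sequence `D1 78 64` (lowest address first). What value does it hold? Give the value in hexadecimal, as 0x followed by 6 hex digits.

In big-endian order the high byte comes first in memory.
The bytes are already most-significant first: 0xD17864.

0xD17864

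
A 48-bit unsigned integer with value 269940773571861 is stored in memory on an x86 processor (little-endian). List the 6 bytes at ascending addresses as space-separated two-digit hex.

269940773571861 in hexadecimal, padded to 48 bits, is 0xF5827BEB4D15.
Split into bytes (most-significant first): F5 82 7B EB 4D 15.
Little-endian stores the least-significant byte at the lowest address.
So at ascending addresses the bytes are 15 4D EB 7B 82 F5.

15 4D EB 7B 82 F5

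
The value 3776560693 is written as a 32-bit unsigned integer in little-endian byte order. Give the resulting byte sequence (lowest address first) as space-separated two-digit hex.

35 BE 19 E1

3776560693 in hexadecimal, padded to 32 bits, is 0xE119BE35.
Split into bytes (most-significant first): E1 19 BE 35.
In little-endian order the low byte comes first in memory.
So at ascending addresses the bytes are 35 BE 19 E1.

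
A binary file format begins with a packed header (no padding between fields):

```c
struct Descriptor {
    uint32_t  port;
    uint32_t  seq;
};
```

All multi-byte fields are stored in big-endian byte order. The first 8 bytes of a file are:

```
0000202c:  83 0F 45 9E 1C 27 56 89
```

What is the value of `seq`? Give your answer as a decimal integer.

`seq` follows `port` (4 bytes), so it starts at byte offset 4 and occupies 4 bytes.
Bytes at offsets 4..7: 1C 27 56 89.
Big-endian: lowest address holds the most-significant byte.
The bytes are already most-significant first: 0x1C275689.
0x1C275689 = 472340105.

472340105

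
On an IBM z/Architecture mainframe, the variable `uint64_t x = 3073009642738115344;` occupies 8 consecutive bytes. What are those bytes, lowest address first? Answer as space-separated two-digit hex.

3073009642738115344 in hexadecimal, padded to 64 bits, is 0x2AA585FD12C16310.
Split into bytes (most-significant first): 2A A5 85 FD 12 C1 63 10.
In big-endian order the high byte comes first in memory.
So the memory order matches the most-significant-first order: 2A A5 85 FD 12 C1 63 10.

2A A5 85 FD 12 C1 63 10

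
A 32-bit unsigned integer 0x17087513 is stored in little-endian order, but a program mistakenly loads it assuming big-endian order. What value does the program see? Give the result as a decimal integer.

326436887

Stored little-endian, the bytes at ascending addresses are 13 75 08 17.
Read back as big-endian, the last byte is least significant, giving 0x13750817.
0x13750817 = 326436887.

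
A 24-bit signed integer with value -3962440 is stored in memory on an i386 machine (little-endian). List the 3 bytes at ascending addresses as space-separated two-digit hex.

B8 89 C3

Two's complement of -3962440 in 24 bits: 3962440 = 0x3C7648; invert → 0xC389B7; add 1 → 0xC389B8.
Split into bytes (most-significant first): C3 89 B8.
In little-endian order the low byte comes first in memory.
So at ascending addresses the bytes are B8 89 C3.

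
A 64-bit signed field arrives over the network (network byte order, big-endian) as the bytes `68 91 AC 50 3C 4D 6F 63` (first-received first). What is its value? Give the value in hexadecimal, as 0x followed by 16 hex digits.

0x6891AC503C4D6F63

Big-endian: lowest address holds the most-significant byte.
The bytes are already most-significant first: 0x6891AC503C4D6F63.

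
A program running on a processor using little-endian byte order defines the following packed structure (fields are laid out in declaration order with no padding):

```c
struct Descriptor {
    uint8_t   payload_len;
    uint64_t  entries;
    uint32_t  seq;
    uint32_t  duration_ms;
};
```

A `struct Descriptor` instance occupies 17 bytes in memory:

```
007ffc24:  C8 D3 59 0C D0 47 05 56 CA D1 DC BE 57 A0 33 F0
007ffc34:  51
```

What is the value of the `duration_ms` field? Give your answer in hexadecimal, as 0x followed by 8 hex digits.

0x51F033A0

`duration_ms` follows `payload_len` (1 B), `entries` (8 B), `seq` (4 B), so it starts at offset 1 + 8 + 4 = 13 and occupies 4 bytes.
Bytes at offsets 13..16: A0 33 F0 51.
In little-endian order the low byte comes first in memory.
Reassemble most-significant byte first: 51 F0 33 A0 → 0x51F033A0.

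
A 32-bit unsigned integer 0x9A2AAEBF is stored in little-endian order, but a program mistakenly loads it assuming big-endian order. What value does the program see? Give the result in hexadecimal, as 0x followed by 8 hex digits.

Stored little-endian, the bytes at ascending addresses are BF AE 2A 9A.
Read back as big-endian, the last byte is least significant, giving 0xBFAE2A9A.

0xBFAE2A9A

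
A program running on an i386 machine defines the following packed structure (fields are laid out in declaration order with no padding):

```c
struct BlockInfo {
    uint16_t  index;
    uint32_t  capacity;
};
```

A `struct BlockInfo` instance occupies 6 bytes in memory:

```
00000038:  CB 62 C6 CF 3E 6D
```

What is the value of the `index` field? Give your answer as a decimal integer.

25291

`index` is the first field, at byte offset 0, occupying 2 bytes.
Bytes at offsets 0..1: CB 62.
Little-endian stores the least-significant byte at the lowest address.
Reassemble most-significant byte first: 62 CB → 0x62CB.
0x62CB = 25291.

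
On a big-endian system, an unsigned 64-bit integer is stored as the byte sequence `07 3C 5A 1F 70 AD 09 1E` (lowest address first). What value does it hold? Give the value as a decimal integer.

In big-endian order the high byte comes first in memory.
The bytes are already most-significant first: 0x073C5A1F70AD091E.
0x073C5A1F70AD091E = 521390747949009182.

521390747949009182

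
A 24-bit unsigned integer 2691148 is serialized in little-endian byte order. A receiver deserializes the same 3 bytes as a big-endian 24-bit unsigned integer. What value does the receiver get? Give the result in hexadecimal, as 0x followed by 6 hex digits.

2691148 in 24-bit hexadecimal is 0x29104C.
Stored little-endian, the bytes at ascending addresses are 4C 10 29.
Read back as big-endian, the last byte is least significant, giving 0x4C1029.

0x4C1029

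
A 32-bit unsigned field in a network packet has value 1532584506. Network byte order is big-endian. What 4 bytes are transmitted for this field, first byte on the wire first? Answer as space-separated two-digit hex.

1532584506 in hexadecimal, padded to 32 bits, is 0x5B59623A.
Split into bytes (most-significant first): 5B 59 62 3A.
Big-endian: lowest address holds the most-significant byte.
So the memory order matches the most-significant-first order: 5B 59 62 3A.

5B 59 62 3A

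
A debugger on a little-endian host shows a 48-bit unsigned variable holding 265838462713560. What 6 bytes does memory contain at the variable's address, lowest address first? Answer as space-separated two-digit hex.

D8 3E 23 57 C7 F1

265838462713560 in hexadecimal, padded to 48 bits, is 0xF1C757233ED8.
Split into bytes (most-significant first): F1 C7 57 23 3E D8.
In little-endian order the low byte comes first in memory.
So at ascending addresses the bytes are D8 3E 23 57 C7 F1.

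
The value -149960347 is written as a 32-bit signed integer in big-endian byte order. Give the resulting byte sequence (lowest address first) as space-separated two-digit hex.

Two's complement of -149960347 in 32 bits: 149960347 = 0x08F0369B; invert → 0xF70FC964; add 1 → 0xF70FC965.
Split into bytes (most-significant first): F7 0F C9 65.
In big-endian order the high byte comes first in memory.
So the memory order matches the most-significant-first order: F7 0F C9 65.

F7 0F C9 65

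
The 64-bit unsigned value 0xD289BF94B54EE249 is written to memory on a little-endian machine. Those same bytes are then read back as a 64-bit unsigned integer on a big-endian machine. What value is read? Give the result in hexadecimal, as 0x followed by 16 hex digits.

Stored little-endian, the bytes at ascending addresses are 49 E2 4E B5 94 BF 89 D2.
Read back as big-endian, the last byte is least significant, giving 0x49E24EB594BF89D2.

0x49E24EB594BF89D2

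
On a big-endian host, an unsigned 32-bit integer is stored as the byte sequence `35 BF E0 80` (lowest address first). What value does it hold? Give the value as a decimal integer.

In big-endian order the high byte comes first in memory.
The bytes are already most-significant first: 0x35BFE080.
0x35BFE080 = 901767296.

901767296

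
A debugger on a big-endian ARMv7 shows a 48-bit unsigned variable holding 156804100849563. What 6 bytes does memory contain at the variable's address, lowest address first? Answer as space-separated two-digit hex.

156804100849563 in hexadecimal, padded to 48 bits, is 0x8E9CCCBAFF9B.
Split into bytes (most-significant first): 8E 9C CC BA FF 9B.
In big-endian order the high byte comes first in memory.
So the memory order matches the most-significant-first order: 8E 9C CC BA FF 9B.

8E 9C CC BA FF 9B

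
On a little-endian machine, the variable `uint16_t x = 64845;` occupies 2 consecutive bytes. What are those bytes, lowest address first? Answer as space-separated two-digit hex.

64845 in hexadecimal, padded to 16 bits, is 0xFD4D.
Split into bytes (most-significant first): FD 4D.
Little-endian: lowest address holds the least-significant byte.
So at ascending addresses the bytes are 4D FD.

4D FD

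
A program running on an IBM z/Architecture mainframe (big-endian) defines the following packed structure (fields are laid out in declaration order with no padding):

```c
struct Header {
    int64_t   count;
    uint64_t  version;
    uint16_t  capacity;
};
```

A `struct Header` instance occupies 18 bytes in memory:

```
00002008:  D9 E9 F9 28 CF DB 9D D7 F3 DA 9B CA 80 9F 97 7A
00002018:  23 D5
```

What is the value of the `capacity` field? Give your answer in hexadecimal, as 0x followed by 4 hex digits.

0x23D5

`capacity` follows `count` (8 B), `version` (8 B), so it starts at offset 8 + 8 = 16 and occupies 2 bytes.
Bytes at offsets 16..17: 23 D5.
Big-endian: lowest address holds the most-significant byte.
The bytes are already most-significant first: 0x23D5.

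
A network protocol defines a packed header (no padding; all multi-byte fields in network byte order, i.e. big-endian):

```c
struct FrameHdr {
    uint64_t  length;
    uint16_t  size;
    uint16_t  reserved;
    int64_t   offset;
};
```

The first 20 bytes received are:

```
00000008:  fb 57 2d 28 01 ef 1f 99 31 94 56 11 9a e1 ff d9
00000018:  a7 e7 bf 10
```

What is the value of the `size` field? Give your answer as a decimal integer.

`size` follows `length` (8 bytes), so it starts at byte offset 8 and occupies 2 bytes.
Bytes at offsets 8..9: 31 94.
Big-endian: lowest address holds the most-significant byte.
The bytes are already most-significant first: 0x3194.
0x3194 = 12692.

12692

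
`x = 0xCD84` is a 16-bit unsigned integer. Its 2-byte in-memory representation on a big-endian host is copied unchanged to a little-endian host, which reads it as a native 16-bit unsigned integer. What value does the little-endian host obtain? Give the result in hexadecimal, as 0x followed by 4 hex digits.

Stored big-endian, the bytes at ascending addresses are CD 84.
Read back as little-endian, the first byte is least significant, giving 0x84CD.

0x84CD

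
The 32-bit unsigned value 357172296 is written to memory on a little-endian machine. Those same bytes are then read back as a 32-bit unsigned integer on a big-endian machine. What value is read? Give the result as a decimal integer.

1208240661

357172296 in 32-bit hexadecimal is 0x154A0448.
Stored little-endian, the bytes at ascending addresses are 48 04 4A 15.
Read back as big-endian, the last byte is least significant, giving 0x48044A15.
0x48044A15 = 1208240661.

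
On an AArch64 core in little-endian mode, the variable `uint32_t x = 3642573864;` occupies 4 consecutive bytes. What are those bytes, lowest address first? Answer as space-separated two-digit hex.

3642573864 in hexadecimal, padded to 32 bits, is 0xD91D4428.
Split into bytes (most-significant first): D9 1D 44 28.
Little-endian: lowest address holds the least-significant byte.
So at ascending addresses the bytes are 28 44 1D D9.

28 44 1D D9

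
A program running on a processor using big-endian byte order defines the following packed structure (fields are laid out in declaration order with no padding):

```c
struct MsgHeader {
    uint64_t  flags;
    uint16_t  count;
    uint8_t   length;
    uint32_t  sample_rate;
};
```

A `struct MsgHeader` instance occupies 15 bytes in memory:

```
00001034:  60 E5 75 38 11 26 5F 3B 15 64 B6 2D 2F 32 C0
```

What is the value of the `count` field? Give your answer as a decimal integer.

5476

`count` follows `flags` (8 bytes), so it starts at byte offset 8 and occupies 2 bytes.
Bytes at offsets 8..9: 15 64.
Big-endian: lowest address holds the most-significant byte.
The bytes are already most-significant first: 0x1564.
0x1564 = 5476.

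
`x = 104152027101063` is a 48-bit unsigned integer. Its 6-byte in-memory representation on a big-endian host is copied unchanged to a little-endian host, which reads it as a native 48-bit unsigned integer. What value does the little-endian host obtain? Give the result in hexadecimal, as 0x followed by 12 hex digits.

104152027101063 in 48-bit hexadecimal is 0x5EB9C893F787.
Stored big-endian, the bytes at ascending addresses are 5E B9 C8 93 F7 87.
Read back as little-endian, the first byte is least significant, giving 0x87F793C8B95E.

0x87F793C8B95E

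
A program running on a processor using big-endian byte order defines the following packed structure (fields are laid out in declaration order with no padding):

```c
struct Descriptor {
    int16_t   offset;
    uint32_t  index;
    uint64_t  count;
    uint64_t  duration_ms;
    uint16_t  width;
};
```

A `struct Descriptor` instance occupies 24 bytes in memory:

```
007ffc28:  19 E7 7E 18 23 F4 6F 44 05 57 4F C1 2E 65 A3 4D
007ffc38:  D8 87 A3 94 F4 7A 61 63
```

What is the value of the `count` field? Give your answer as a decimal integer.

`count` follows `offset` (2 B), `index` (4 B), so it starts at offset 2 + 4 = 6 and occupies 8 bytes.
Bytes at offsets 6..13: 6F 44 05 57 4F C1 2E 65.
In big-endian order the high byte comes first in memory.
The bytes are already most-significant first: 0x6F4405574FC12E65.
0x6F4405574FC12E65 = 8017539109184679525.

8017539109184679525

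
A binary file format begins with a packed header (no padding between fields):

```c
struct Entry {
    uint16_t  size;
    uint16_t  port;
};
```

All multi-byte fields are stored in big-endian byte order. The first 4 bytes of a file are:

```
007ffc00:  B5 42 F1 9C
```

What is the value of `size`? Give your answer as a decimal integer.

`size` is the first field, at byte offset 0, occupying 2 bytes.
Bytes at offsets 0..1: B5 42.
In big-endian order the high byte comes first in memory.
The bytes are already most-significant first: 0xB542.
0xB542 = 46402.

46402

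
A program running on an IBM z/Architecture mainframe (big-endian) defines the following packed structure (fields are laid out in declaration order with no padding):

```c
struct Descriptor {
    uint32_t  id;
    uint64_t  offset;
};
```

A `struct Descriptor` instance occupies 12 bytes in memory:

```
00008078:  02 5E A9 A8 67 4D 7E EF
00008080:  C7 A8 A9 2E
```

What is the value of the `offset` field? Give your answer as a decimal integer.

7443745327425300782

`offset` follows `id` (4 bytes), so it starts at byte offset 4 and occupies 8 bytes.
Bytes at offsets 4..11: 67 4D 7E EF C7 A8 A9 2E.
Big-endian: lowest address holds the most-significant byte.
The bytes are already most-significant first: 0x674D7EEFC7A8A92E.
0x674D7EEFC7A8A92E = 7443745327425300782.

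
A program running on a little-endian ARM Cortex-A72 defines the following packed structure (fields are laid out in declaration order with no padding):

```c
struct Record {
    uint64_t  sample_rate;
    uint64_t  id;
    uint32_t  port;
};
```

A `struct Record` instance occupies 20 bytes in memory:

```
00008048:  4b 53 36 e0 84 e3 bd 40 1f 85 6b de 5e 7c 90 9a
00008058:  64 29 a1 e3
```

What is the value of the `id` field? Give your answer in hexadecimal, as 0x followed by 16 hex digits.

`id` follows `sample_rate` (8 bytes), so it starts at byte offset 8 and occupies 8 bytes.
Bytes at offsets 8..15: 1F 85 6B DE 5E 7C 90 9A.
Little-endian: lowest address holds the least-significant byte.
Reassemble most-significant byte first: 9A 90 7C 5E DE 6B 85 1F → 0x9A907C5EDE6B851F.

0x9A907C5EDE6B851F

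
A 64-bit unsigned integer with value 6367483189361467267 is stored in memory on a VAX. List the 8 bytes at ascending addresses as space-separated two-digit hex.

6367483189361467267 in hexadecimal, padded to 64 bits, is 0x585DD8396F295F83.
Split into bytes (most-significant first): 58 5D D8 39 6F 29 5F 83.
In little-endian order the low byte comes first in memory.
So at ascending addresses the bytes are 83 5F 29 6F 39 D8 5D 58.

83 5F 29 6F 39 D8 5D 58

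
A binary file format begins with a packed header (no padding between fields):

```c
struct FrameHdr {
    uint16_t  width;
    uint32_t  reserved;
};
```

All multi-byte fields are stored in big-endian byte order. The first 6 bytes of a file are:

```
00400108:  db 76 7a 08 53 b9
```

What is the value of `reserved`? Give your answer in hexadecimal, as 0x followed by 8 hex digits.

`reserved` follows `width` (2 bytes), so it starts at byte offset 2 and occupies 4 bytes.
Bytes at offsets 2..5: 7A 08 53 B9.
In big-endian order the high byte comes first in memory.
The bytes are already most-significant first: 0x7A0853B9.

0x7A0853B9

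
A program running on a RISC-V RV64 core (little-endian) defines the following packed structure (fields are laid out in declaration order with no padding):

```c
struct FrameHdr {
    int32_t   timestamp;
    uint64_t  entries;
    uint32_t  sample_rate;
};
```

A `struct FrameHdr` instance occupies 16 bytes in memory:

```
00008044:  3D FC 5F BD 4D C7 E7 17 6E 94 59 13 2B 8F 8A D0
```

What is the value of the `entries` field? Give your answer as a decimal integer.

1394308760216258381

`entries` follows `timestamp` (4 bytes), so it starts at byte offset 4 and occupies 8 bytes.
Bytes at offsets 4..11: 4D C7 E7 17 6E 94 59 13.
Little-endian stores the least-significant byte at the lowest address.
Reassemble most-significant byte first: 13 59 94 6E 17 E7 C7 4D → 0x1359946E17E7C74D.
0x1359946E17E7C74D = 1394308760216258381.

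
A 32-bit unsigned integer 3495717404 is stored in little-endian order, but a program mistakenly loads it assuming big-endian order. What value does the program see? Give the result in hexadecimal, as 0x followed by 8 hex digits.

0x1C6A5CD0

3495717404 in 32-bit hexadecimal is 0xD05C6A1C.
Stored little-endian, the bytes at ascending addresses are 1C 6A 5C D0.
Read back as big-endian, the last byte is least significant, giving 0x1C6A5CD0.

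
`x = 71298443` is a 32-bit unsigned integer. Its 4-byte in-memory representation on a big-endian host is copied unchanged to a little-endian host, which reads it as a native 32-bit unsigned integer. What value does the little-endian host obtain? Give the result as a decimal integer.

2347581188

71298443 in 32-bit hexadecimal is 0x043FED8B.
Stored big-endian, the bytes at ascending addresses are 04 3F ED 8B.
Read back as little-endian, the first byte is least significant, giving 0x8BED3F04.
0x8BED3F04 = 2347581188.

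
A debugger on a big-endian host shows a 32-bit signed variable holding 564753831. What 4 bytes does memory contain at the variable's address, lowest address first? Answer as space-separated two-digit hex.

564753831 in hexadecimal, padded to 32 bits, is 0x21A975A7.
Split into bytes (most-significant first): 21 A9 75 A7.
In big-endian order the high byte comes first in memory.
So the memory order matches the most-significant-first order: 21 A9 75 A7.

21 A9 75 A7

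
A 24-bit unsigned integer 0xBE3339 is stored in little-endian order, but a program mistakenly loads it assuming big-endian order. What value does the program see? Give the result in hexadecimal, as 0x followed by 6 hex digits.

0x3933BE

Stored little-endian, the bytes at ascending addresses are 39 33 BE.
Read back as big-endian, the last byte is least significant, giving 0x3933BE.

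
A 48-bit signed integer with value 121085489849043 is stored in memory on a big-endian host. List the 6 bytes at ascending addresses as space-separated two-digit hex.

6E 20 69 9C 22 D3

121085489849043 in hexadecimal, padded to 48 bits, is 0x6E20699C22D3.
Split into bytes (most-significant first): 6E 20 69 9C 22 D3.
In big-endian order the high byte comes first in memory.
So the memory order matches the most-significant-first order: 6E 20 69 9C 22 D3.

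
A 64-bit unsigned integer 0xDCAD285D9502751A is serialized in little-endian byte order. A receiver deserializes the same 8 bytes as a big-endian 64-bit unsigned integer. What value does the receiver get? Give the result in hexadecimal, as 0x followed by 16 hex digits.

Stored little-endian, the bytes at ascending addresses are 1A 75 02 95 5D 28 AD DC.
Read back as big-endian, the last byte is least significant, giving 0x1A7502955D28ADDC.

0x1A7502955D28ADDC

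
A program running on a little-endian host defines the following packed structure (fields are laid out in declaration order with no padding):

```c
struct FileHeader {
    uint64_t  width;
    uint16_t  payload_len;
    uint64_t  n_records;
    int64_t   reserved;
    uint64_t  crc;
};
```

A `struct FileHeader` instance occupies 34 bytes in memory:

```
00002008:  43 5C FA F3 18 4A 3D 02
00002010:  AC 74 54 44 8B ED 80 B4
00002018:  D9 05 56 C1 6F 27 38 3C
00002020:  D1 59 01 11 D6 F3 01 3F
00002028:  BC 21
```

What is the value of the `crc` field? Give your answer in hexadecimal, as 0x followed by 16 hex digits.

0x21BC3F01F3D61101

`crc` follows `width` (8 B), `payload_len` (2 B), `n_records` (8 B), `reserved` (8 B), so it starts at offset 8 + 2 + 8 + 8 = 26 and occupies 8 bytes.
Bytes at offsets 26..33: 01 11 D6 F3 01 3F BC 21.
Little-endian: lowest address holds the least-significant byte.
Reassemble most-significant byte first: 21 BC 3F 01 F3 D6 11 01 → 0x21BC3F01F3D61101.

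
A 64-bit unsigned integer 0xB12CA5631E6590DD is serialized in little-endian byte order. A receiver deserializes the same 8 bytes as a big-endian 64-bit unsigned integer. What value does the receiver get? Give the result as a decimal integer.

Stored little-endian, the bytes at ascending addresses are DD 90 65 1E 63 A5 2C B1.
Read back as big-endian, the last byte is least significant, giving 0xDD90651E63A52CB1.
0xDD90651E63A52CB1 = 15965371860223601841.

15965371860223601841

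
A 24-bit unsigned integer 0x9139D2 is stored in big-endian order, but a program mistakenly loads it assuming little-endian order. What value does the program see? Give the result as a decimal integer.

Stored big-endian, the bytes at ascending addresses are 91 39 D2.
Read back as little-endian, the first byte is least significant, giving 0xD23991.
0xD23991 = 13777297.

13777297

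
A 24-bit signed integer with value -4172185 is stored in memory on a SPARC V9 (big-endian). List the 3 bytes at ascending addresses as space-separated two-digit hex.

C0 56 67

Two's complement of -4172185 in 24 bits: 4172185 = 0x3FA999; invert → 0xC05666; add 1 → 0xC05667.
Split into bytes (most-significant first): C0 56 67.
Big-endian: lowest address holds the most-significant byte.
So the memory order matches the most-significant-first order: C0 56 67.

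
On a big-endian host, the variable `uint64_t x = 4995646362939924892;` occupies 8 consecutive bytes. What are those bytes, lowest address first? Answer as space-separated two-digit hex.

45 54 19 E6 26 81 A1 9C

4995646362939924892 in hexadecimal, padded to 64 bits, is 0x455419E62681A19C.
Split into bytes (most-significant first): 45 54 19 E6 26 81 A1 9C.
Big-endian: lowest address holds the most-significant byte.
So the memory order matches the most-significant-first order: 45 54 19 E6 26 81 A1 9C.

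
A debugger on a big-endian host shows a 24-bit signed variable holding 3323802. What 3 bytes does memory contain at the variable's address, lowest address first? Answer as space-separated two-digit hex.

32 B7 9A

3323802 in hexadecimal, padded to 24 bits, is 0x32B79A.
Split into bytes (most-significant first): 32 B7 9A.
Big-endian: lowest address holds the most-significant byte.
So the memory order matches the most-significant-first order: 32 B7 9A.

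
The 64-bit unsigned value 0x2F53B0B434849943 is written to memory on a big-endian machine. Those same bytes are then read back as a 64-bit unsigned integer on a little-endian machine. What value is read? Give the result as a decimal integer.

4871069833882522415

Stored big-endian, the bytes at ascending addresses are 2F 53 B0 B4 34 84 99 43.
Read back as little-endian, the first byte is least significant, giving 0x43998434B4B0532F.
0x43998434B4B0532F = 4871069833882522415.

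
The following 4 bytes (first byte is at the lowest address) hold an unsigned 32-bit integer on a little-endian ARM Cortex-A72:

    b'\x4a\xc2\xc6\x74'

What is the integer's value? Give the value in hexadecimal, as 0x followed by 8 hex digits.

0x74C6C24A

Little-endian: lowest address holds the least-significant byte.
Reassemble most-significant byte first: 74 C6 C2 4A → 0x74C6C24A.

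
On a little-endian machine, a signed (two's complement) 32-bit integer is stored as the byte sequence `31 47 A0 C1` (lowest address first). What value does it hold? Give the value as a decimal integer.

In little-endian order the low byte comes first in memory.
Reassemble most-significant byte first: C1 A0 47 31 → 0xC1A04731.
Top bit is set, so as a signed 32-bit value this is 0xC1A04731 − 2^32 = -1046460623.

-1046460623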